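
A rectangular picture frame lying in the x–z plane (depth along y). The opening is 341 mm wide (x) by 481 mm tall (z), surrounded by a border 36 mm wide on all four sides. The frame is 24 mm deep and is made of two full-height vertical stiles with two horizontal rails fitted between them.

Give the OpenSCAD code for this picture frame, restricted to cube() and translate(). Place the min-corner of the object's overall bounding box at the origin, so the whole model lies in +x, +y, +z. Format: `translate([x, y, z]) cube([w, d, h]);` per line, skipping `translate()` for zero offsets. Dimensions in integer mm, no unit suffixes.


cube([36, 24, 553]);
translate([377, 0, 0]) cube([36, 24, 553]);
translate([36, 0, 0]) cube([341, 24, 36]);
translate([36, 0, 517]) cube([341, 24, 36]);


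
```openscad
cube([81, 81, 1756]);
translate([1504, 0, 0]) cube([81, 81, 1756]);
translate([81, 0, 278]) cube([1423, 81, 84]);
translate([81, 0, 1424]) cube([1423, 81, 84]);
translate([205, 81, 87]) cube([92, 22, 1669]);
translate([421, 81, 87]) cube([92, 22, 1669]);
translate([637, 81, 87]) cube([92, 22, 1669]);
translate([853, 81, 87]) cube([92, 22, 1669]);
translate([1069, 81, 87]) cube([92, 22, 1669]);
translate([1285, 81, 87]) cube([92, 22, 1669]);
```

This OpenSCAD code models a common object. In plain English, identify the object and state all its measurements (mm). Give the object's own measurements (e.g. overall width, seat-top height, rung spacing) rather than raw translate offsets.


A fence section. Two 81×81 mm posts, 1756 mm tall, stand on the floor with a clear span of 1423 mm between their inner faces. Two horizontal rails of 81×84 mm section span the gap between the posts with their undersides at z = 278 mm and z = 1424 mm, flush with the posts' −y face. 6 pickets, each 92 mm wide, 22 mm thick and 1669 mm tall, are fixed to the +y face of the rails with their bottoms at z = 87 mm, spaced across the span with a 124 mm gap after the −x post and between neighbouring pickets, with 127 mm left before the +x post.


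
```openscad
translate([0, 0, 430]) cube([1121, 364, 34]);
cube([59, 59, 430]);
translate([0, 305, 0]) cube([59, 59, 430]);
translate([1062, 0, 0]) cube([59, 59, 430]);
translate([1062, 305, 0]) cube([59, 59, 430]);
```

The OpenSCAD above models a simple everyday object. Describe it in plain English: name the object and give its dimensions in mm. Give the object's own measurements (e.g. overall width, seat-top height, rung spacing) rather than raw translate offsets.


A bench: a 1121×364 mm seat slab, 34 mm thick, top at z = 464 mm, on four 59×59 mm square legs flush with the seat corners and standing on z = 0.


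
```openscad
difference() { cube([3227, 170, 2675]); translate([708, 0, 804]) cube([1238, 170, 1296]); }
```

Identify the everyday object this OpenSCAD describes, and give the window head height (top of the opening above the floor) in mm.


A wall with a window opening. The window head height is 2100 mm.

A wall with a rectangular opening subtracted — a window. Sill at z = 804, opening 1296 mm tall, so the head is at 804 + 1296 = 2100 mm.


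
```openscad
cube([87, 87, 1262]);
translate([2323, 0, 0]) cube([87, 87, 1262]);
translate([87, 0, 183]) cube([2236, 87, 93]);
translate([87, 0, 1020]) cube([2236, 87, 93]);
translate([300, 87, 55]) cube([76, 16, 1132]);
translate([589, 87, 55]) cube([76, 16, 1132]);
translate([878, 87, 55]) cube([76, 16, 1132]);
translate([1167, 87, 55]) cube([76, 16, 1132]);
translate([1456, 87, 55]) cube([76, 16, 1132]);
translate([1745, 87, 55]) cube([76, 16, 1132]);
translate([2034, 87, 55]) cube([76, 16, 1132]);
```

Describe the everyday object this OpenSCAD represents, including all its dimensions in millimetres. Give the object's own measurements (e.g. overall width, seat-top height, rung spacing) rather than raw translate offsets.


A fence section. Two 87×87 mm posts, 1262 mm tall, stand on the floor with a clear span of 2236 mm between their inner faces. Two horizontal rails of 87×93 mm section span the gap between the posts with their undersides at z = 183 mm and z = 1020 mm, flush with the posts' −y face. 7 pickets, each 76 mm wide, 16 mm thick and 1132 mm tall, are fixed to the +y face of the rails with their bottoms at z = 55 mm, spaced across the span with a 213 mm gap after the −x post and between neighbouring pickets and before the +x post.


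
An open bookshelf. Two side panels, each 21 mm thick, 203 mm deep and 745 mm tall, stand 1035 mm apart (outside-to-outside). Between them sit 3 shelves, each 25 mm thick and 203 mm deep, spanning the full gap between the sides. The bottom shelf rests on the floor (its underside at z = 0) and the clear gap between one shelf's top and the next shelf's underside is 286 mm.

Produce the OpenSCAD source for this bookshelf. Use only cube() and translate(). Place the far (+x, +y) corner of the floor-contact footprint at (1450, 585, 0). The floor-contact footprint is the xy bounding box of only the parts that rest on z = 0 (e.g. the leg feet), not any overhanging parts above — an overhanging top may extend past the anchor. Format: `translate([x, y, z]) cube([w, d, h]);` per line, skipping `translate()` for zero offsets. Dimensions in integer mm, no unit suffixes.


translate([415, 382, 0]) cube([21, 203, 745]);
translate([1429, 382, 0]) cube([21, 203, 745]);
translate([436, 382, 0]) cube([993, 203, 25]);
translate([436, 382, 311]) cube([993, 203, 25]);
translate([436, 382, 622]) cube([993, 203, 25]);


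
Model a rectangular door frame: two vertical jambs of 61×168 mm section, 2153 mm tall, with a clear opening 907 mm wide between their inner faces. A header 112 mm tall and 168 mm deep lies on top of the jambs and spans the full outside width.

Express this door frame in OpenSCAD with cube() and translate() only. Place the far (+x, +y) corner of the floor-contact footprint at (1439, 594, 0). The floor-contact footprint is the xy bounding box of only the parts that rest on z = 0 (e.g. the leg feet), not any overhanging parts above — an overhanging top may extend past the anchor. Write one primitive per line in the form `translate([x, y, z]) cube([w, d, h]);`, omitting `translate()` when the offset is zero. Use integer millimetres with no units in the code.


translate([410, 426, 0]) cube([61, 168, 2153]);
translate([1378, 426, 0]) cube([61, 168, 2153]);
translate([410, 426, 2153]) cube([1029, 168, 112]);


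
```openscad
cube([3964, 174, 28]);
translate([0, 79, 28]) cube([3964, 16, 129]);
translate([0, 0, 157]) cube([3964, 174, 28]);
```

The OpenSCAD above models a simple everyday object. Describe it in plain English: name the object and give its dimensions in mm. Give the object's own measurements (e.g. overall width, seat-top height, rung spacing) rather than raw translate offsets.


An I-beam lying along x, 3964 mm long. Overall section height 185 mm. Two flanges 174 mm wide (y) and 28 mm thick, one on the floor and one at the top; a web 16 mm thick runs between them, centred on the flange width.


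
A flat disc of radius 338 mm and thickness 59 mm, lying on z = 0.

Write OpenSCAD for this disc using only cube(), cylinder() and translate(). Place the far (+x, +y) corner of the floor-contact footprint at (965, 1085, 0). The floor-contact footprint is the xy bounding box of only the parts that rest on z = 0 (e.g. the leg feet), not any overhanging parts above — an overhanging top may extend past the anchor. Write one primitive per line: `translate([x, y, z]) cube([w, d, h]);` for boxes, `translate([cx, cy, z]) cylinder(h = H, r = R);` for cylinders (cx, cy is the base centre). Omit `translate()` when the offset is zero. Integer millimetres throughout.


translate([627, 747, 0]) cylinder(h = 59, r = 338);


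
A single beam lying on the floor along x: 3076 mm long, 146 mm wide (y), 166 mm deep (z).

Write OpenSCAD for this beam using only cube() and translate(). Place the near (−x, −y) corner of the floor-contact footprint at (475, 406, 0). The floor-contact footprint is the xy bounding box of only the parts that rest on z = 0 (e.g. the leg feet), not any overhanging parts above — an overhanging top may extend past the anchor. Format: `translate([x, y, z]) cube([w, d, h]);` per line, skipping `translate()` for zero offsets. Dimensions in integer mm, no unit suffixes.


translate([475, 406, 0]) cube([3076, 146, 166]);


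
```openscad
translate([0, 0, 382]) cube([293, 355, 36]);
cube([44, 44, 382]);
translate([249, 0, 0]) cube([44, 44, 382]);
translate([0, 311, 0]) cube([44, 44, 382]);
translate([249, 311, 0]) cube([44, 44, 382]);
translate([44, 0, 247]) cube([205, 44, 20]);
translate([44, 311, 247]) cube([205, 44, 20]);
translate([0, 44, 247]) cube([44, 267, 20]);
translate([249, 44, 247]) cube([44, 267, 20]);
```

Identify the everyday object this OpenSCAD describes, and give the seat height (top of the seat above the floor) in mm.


A stool. The seat height is 418 mm.

A 293×355×36 slab at z = 382 on four corner posts — a stool. The seat top is 382 + 36 = 418 mm.


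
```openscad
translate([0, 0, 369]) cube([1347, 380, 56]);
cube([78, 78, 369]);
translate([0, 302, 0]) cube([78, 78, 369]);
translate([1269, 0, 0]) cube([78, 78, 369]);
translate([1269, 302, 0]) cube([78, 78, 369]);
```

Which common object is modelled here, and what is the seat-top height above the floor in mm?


A bench. The seat-top height is 425 mm.

A long slab on four corner posts — a bench. The slab sits at z = 369 with thickness 56, so the top is 369 + 56 = 425 mm.


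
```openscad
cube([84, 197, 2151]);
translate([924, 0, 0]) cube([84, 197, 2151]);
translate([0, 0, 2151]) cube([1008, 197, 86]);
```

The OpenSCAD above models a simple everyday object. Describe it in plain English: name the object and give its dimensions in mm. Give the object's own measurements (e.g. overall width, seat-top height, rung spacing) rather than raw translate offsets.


A door frame. The clear opening is 840 mm wide and 2151 mm high. Two 84 mm wide jambs, 197 mm deep, stand either side of the opening from the floor to the top of the opening. A 86 mm thick head sits across the top of both jambs, spanning the full outside width of the frame.


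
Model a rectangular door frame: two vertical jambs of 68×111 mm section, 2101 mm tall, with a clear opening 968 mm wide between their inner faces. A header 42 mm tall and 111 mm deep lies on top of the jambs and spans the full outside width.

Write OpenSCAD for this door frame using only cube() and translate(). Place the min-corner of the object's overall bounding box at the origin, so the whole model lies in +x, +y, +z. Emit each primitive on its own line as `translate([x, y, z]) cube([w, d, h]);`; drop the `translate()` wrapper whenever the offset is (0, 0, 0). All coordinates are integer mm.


cube([68, 111, 2101]);
translate([1036, 0, 0]) cube([68, 111, 2101]);
translate([0, 0, 2101]) cube([1104, 111, 42]);


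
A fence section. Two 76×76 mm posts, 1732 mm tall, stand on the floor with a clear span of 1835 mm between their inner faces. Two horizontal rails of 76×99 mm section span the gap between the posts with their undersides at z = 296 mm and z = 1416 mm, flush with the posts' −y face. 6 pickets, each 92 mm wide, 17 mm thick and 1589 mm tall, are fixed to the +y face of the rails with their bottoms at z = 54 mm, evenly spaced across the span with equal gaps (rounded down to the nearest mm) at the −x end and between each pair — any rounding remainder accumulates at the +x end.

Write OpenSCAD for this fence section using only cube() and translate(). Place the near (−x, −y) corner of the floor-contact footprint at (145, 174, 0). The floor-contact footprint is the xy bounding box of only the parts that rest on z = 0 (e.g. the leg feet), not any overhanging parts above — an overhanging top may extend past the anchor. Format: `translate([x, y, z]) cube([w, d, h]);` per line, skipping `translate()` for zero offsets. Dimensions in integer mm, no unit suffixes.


translate([145, 174, 0]) cube([76, 76, 1732]);
translate([2056, 174, 0]) cube([76, 76, 1732]);
translate([221, 174, 296]) cube([1835, 76, 99]);
translate([221, 174, 1416]) cube([1835, 76, 99]);
translate([404, 250, 54]) cube([92, 17, 1589]);
translate([679, 250, 54]) cube([92, 17, 1589]);
translate([954, 250, 54]) cube([92, 17, 1589]);
translate([1229, 250, 54]) cube([92, 17, 1589]);
translate([1504, 250, 54]) cube([92, 17, 1589]);
translate([1779, 250, 54]) cube([92, 17, 1589]);


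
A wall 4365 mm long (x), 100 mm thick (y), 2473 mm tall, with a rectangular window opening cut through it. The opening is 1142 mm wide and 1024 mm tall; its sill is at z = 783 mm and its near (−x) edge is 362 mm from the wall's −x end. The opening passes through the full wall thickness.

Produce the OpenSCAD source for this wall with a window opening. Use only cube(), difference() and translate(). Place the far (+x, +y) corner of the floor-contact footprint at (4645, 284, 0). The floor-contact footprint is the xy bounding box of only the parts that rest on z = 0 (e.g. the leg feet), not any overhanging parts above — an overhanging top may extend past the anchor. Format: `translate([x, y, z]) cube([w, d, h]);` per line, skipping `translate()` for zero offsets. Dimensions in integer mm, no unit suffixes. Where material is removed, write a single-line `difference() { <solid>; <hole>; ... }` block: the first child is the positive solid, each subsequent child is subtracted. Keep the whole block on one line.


difference() { translate([280, 184, 0]) cube([4365, 100, 2473]); translate([642, 184, 783]) cube([1142, 100, 1024]); }


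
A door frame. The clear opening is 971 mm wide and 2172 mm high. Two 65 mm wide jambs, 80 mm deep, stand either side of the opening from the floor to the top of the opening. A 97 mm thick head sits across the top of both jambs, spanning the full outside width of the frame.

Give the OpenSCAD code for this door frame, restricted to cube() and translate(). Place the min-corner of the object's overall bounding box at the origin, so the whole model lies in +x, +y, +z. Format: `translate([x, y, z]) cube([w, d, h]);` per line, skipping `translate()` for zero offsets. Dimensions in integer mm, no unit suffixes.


cube([65, 80, 2172]);
translate([1036, 0, 0]) cube([65, 80, 2172]);
translate([0, 0, 2172]) cube([1101, 80, 97]);


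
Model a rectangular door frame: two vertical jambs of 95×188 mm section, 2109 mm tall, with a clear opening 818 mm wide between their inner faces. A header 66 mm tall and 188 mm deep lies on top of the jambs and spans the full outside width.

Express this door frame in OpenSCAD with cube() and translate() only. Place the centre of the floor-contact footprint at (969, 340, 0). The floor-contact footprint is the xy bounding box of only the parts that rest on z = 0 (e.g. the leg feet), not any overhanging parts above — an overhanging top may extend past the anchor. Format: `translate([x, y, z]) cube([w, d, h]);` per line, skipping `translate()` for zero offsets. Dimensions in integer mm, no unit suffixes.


translate([465, 246, 0]) cube([95, 188, 2109]);
translate([1378, 246, 0]) cube([95, 188, 2109]);
translate([465, 246, 2109]) cube([1008, 188, 66]);


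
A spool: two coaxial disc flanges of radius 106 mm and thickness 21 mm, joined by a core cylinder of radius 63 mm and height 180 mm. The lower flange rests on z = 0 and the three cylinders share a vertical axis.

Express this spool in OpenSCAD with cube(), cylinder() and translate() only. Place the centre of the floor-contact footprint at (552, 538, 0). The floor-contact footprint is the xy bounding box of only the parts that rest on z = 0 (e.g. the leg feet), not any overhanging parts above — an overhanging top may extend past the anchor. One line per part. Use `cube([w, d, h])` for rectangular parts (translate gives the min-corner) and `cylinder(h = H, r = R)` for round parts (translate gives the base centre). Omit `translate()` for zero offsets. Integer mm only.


translate([552, 538, 0]) cylinder(h = 21, r = 106);
translate([552, 538, 21]) cylinder(h = 180, r = 63);
translate([552, 538, 201]) cylinder(h = 21, r = 106);


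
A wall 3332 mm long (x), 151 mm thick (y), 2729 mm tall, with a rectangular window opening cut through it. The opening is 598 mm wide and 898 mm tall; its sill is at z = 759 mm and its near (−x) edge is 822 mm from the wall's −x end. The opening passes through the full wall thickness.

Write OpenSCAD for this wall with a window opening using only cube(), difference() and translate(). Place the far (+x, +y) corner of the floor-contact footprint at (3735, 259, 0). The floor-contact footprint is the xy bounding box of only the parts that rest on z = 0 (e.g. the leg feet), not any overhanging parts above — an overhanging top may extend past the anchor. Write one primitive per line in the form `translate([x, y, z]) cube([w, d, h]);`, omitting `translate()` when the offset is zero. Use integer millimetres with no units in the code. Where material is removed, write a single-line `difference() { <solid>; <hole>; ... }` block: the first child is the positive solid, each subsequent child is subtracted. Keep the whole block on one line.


difference() { translate([403, 108, 0]) cube([3332, 151, 2729]); translate([1225, 108, 759]) cube([598, 151, 898]); }


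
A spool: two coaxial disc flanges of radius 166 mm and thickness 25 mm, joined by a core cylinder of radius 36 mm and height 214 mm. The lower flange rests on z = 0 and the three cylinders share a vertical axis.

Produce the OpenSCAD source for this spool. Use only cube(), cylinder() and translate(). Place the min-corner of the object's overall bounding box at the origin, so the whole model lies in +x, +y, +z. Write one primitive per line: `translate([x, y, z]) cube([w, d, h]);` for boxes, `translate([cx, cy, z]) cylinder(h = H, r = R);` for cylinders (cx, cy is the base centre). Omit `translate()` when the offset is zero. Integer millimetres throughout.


translate([166, 166, 0]) cylinder(h = 25, r = 166);
translate([166, 166, 25]) cylinder(h = 214, r = 36);
translate([166, 166, 239]) cylinder(h = 25, r = 166);


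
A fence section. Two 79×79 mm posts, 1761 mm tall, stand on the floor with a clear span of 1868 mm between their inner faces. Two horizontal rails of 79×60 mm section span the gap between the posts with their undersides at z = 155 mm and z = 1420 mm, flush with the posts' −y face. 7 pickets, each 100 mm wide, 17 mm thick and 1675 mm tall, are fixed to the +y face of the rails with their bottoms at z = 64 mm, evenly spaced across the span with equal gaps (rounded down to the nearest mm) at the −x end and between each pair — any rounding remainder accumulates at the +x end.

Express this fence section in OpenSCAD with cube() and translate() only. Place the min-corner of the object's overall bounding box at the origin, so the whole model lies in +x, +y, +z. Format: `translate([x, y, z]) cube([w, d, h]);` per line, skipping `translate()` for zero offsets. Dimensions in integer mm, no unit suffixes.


cube([79, 79, 1761]);
translate([1947, 0, 0]) cube([79, 79, 1761]);
translate([79, 0, 155]) cube([1868, 79, 60]);
translate([79, 0, 1420]) cube([1868, 79, 60]);
translate([225, 79, 64]) cube([100, 17, 1675]);
translate([471, 79, 64]) cube([100, 17, 1675]);
translate([717, 79, 64]) cube([100, 17, 1675]);
translate([963, 79, 64]) cube([100, 17, 1675]);
translate([1209, 79, 64]) cube([100, 17, 1675]);
translate([1455, 79, 64]) cube([100, 17, 1675]);
translate([1701, 79, 64]) cube([100, 17, 1675]);


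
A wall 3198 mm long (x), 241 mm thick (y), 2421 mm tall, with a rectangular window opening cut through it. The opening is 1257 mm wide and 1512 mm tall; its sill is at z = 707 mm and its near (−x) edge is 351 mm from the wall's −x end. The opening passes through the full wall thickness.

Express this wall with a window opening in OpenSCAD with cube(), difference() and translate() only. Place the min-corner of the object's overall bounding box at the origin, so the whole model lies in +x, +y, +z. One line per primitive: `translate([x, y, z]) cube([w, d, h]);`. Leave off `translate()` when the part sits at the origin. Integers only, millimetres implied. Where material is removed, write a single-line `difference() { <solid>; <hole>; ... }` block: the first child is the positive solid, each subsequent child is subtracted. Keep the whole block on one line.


difference() { cube([3198, 241, 2421]); translate([351, 0, 707]) cube([1257, 241, 1512]); }


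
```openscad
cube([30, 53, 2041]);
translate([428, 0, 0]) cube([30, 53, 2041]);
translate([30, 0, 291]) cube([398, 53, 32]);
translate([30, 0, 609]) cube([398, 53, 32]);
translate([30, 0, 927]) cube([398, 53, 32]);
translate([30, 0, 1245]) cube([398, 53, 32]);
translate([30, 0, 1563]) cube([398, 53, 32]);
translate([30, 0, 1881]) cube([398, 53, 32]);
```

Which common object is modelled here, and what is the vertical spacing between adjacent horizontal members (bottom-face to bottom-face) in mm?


A ladder. The rung spacing is 318 mm.

Two tall 30×53 posts with 6 short bars between them — a ladder. Adjacent rungs sit at z = 291 and z = 609, so the spacing is 609 − 291 = 318 mm.


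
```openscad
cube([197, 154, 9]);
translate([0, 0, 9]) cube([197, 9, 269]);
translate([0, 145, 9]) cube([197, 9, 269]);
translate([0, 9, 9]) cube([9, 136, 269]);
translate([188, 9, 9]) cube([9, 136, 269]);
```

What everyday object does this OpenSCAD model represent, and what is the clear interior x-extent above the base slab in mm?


An open box. The internal width is 179 mm.

A 197×154 base slab with four walls standing on it — an open box. The base is 197 mm wide and the walls are 9 mm thick, so the internal width is 197 − 2 × 9 = 179 mm.


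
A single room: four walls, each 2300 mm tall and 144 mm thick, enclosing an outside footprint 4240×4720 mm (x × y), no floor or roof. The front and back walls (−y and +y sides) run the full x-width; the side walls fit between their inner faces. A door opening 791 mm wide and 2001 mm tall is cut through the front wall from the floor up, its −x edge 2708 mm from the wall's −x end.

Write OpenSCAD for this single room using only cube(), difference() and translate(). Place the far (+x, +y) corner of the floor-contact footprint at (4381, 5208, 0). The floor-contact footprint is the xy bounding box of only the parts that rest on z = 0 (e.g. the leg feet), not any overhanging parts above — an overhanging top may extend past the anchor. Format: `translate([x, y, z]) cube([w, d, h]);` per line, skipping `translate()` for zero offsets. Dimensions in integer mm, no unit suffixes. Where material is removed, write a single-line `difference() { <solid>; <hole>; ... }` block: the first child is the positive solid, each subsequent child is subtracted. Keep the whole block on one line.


difference() { translate([141, 488, 0]) cube([4240, 144, 2300]); translate([2849, 488, 0]) cube([791, 144, 2001]); }
translate([141, 5064, 0]) cube([4240, 144, 2300]);
translate([141, 632, 0]) cube([144, 4432, 2300]);
translate([4237, 632, 0]) cube([144, 4432, 2300]);


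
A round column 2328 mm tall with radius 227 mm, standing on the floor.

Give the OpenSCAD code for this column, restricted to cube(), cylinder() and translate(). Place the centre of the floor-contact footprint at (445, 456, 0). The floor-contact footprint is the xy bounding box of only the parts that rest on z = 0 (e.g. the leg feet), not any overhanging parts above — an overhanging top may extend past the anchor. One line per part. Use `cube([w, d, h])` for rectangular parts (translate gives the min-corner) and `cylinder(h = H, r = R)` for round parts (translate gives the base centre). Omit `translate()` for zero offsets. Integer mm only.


translate([445, 456, 0]) cylinder(h = 2328, r = 227);


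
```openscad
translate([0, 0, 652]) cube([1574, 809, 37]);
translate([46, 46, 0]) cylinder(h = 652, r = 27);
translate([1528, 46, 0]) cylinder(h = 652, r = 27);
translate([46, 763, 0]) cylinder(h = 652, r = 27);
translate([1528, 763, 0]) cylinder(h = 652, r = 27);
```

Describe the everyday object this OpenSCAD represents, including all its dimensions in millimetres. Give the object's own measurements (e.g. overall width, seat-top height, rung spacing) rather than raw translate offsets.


A rectangular dining table. The top is 1574×809×37 mm with its upper surface at z = 689 mm. It stands on four round legs of 54 mm diameter, each leg's bounding box inset 19 mm from the nearest pair of top edges, running from the floor to the underside of the top.


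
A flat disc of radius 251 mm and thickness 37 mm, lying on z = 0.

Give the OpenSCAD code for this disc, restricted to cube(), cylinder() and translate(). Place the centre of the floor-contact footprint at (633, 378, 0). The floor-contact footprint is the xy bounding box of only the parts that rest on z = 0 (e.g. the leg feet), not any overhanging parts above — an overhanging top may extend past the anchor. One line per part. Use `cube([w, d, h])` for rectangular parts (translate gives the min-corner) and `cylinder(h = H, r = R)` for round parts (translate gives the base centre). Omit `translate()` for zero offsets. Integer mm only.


translate([633, 378, 0]) cylinder(h = 37, r = 251);


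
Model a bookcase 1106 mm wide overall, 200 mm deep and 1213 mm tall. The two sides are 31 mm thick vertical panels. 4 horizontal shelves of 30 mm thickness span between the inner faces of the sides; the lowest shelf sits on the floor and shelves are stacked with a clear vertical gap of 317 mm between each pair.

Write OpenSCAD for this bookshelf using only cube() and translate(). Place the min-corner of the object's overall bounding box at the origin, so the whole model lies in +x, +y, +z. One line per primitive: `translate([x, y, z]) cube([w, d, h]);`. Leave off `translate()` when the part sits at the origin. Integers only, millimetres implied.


cube([31, 200, 1213]);
translate([1075, 0, 0]) cube([31, 200, 1213]);
translate([31, 0, 0]) cube([1044, 200, 30]);
translate([31, 0, 347]) cube([1044, 200, 30]);
translate([31, 0, 694]) cube([1044, 200, 30]);
translate([31, 0, 1041]) cube([1044, 200, 30]);


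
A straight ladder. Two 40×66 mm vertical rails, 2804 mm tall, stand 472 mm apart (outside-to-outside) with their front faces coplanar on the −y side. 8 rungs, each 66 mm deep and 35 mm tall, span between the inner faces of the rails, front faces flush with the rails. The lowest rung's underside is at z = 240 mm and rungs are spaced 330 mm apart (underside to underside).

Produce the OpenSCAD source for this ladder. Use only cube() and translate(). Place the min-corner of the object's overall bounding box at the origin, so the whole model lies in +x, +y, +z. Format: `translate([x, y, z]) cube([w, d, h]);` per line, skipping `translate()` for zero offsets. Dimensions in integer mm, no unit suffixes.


cube([40, 66, 2804]);
translate([432, 0, 0]) cube([40, 66, 2804]);
translate([40, 0, 240]) cube([392, 66, 35]);
translate([40, 0, 570]) cube([392, 66, 35]);
translate([40, 0, 900]) cube([392, 66, 35]);
translate([40, 0, 1230]) cube([392, 66, 35]);
translate([40, 0, 1560]) cube([392, 66, 35]);
translate([40, 0, 1890]) cube([392, 66, 35]);
translate([40, 0, 2220]) cube([392, 66, 35]);
translate([40, 0, 2550]) cube([392, 66, 35]);


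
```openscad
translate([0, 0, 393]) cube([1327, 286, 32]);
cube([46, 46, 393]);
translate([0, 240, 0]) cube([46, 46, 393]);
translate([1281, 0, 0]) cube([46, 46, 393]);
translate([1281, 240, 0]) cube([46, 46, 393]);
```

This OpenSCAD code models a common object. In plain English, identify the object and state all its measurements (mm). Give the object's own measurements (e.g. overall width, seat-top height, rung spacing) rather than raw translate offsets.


A bench: a 1327×286 mm seat slab, 32 mm thick, top at z = 425 mm, on four 46×46 mm square legs flush with the seat corners and standing on z = 0.


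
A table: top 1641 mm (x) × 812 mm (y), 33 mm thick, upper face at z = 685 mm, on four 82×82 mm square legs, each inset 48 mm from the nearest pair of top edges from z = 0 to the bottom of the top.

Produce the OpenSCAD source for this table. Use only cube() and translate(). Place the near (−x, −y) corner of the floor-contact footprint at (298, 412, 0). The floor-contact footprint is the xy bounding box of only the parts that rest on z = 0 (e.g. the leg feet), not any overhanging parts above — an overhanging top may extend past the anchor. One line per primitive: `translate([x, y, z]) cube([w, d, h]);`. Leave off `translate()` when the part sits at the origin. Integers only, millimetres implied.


// leg_h = 685 - 33 = 652
translate([250, 364, 652]) cube([1641, 812, 33]);
translate([298, 412, 0]) cube([82, 82, 652]);
translate([1761, 412, 0]) cube([82, 82, 652]);
translate([298, 1046, 0]) cube([82, 82, 652]);
translate([1761, 1046, 0]) cube([82, 82, 652]);


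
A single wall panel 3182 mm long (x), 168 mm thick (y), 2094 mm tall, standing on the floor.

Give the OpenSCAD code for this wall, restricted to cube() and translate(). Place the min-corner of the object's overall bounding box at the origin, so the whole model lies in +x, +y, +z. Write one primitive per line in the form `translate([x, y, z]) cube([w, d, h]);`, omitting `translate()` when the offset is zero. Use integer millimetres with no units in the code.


cube([3182, 168, 2094]);


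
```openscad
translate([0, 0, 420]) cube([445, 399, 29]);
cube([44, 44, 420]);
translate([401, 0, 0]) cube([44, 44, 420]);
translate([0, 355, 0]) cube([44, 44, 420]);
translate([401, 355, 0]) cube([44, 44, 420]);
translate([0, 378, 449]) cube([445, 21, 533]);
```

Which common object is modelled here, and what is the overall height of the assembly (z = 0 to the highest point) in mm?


A chair. The overall height is 982 mm.

A slab on four corner posts with a tall panel at the back — a chair. The seat slab sits at z = 420 with thickness 29, and the 533 mm backrest starts at the seat top, so the overall height is 420 + 29 + 533 = 982 mm.


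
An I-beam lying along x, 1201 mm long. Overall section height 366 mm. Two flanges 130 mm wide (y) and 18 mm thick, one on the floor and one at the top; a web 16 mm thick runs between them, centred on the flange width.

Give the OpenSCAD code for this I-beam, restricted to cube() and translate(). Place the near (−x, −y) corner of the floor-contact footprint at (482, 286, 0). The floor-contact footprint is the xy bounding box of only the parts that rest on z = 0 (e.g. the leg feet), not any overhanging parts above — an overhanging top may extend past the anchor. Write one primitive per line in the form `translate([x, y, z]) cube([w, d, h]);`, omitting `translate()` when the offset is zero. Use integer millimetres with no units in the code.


translate([482, 286, 0]) cube([1201, 130, 18]);
translate([482, 343, 18]) cube([1201, 16, 330]);
translate([482, 286, 348]) cube([1201, 130, 18]);


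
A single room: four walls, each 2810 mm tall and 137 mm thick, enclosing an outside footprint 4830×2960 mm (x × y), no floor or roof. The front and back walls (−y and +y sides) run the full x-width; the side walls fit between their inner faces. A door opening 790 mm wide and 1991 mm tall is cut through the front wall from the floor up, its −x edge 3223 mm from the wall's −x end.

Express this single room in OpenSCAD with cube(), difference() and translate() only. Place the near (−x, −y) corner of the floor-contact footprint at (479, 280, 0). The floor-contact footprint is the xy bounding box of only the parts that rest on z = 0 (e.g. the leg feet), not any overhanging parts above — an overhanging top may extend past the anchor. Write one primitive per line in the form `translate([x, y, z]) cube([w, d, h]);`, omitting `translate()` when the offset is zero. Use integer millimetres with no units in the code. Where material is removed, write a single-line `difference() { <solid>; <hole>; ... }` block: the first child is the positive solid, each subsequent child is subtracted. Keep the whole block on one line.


difference() { translate([479, 280, 0]) cube([4830, 137, 2810]); translate([3702, 280, 0]) cube([790, 137, 1991]); }
translate([479, 3103, 0]) cube([4830, 137, 2810]);
translate([479, 417, 0]) cube([137, 2686, 2810]);
translate([5172, 417, 0]) cube([137, 2686, 2810]);


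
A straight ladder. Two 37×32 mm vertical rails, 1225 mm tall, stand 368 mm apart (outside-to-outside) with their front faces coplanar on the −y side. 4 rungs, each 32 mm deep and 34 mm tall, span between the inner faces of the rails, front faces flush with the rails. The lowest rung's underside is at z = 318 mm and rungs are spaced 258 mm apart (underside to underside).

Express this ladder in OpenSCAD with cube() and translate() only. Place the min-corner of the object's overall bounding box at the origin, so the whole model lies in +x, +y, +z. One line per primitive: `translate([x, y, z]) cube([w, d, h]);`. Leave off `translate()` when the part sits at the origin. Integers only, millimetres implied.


cube([37, 32, 1225]);
translate([331, 0, 0]) cube([37, 32, 1225]);
translate([37, 0, 318]) cube([294, 32, 34]);
translate([37, 0, 576]) cube([294, 32, 34]);
translate([37, 0, 834]) cube([294, 32, 34]);
translate([37, 0, 1092]) cube([294, 32, 34]);


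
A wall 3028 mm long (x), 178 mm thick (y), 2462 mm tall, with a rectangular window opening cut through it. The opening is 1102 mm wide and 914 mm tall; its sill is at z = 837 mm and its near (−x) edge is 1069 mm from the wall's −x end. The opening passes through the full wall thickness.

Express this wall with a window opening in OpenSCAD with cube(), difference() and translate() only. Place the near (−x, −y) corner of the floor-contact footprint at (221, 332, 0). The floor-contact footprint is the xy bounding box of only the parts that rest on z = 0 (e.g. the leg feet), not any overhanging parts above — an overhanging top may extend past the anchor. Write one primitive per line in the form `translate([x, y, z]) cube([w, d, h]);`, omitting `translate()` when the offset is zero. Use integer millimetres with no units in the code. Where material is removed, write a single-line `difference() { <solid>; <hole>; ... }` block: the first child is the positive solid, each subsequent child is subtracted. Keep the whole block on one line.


difference() { translate([221, 332, 0]) cube([3028, 178, 2462]); translate([1290, 332, 837]) cube([1102, 178, 914]); }


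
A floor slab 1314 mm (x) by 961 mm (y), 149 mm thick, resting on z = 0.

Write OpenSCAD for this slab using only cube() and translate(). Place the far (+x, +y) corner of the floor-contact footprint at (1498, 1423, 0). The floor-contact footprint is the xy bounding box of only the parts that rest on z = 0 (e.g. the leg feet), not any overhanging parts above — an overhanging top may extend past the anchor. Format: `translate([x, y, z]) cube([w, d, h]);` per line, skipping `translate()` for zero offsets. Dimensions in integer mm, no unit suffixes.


translate([184, 462, 0]) cube([1314, 961, 149]);


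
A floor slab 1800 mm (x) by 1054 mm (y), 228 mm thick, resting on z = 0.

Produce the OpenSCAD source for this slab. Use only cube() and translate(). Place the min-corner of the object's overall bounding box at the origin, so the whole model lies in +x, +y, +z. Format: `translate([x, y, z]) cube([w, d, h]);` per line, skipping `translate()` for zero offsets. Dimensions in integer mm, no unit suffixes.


cube([1800, 1054, 228]);


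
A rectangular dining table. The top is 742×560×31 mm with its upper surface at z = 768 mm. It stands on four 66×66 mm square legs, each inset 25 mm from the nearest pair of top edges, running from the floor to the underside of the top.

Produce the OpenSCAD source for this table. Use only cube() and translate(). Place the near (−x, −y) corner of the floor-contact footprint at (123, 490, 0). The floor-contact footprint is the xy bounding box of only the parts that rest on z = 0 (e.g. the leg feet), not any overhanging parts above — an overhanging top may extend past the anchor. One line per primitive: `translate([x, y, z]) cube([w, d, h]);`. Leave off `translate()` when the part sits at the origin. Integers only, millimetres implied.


translate([98, 465, 737]) cube([742, 560, 31]);
translate([123, 490, 0]) cube([66, 66, 737]);
translate([749, 490, 0]) cube([66, 66, 737]);
translate([123, 934, 0]) cube([66, 66, 737]);
translate([749, 934, 0]) cube([66, 66, 737]);


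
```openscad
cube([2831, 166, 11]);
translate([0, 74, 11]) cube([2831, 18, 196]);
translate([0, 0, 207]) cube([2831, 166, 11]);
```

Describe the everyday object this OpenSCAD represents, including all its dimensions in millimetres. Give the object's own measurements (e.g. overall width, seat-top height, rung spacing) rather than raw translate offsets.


An I-beam lying along x, 2831 mm long. Overall section height 218 mm. Two flanges 166 mm wide (y) and 11 mm thick, one on the floor and one at the top; a web 18 mm thick runs between them, centred on the flange width.


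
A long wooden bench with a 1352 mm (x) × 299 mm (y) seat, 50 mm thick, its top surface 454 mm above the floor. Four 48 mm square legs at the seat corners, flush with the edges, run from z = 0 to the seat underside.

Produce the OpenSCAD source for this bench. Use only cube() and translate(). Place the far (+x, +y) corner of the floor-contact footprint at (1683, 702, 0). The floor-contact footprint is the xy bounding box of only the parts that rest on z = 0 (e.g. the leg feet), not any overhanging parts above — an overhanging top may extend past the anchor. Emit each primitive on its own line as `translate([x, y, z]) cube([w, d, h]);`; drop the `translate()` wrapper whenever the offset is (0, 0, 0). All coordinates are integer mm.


translate([331, 403, 404]) cube([1352, 299, 50]);
translate([331, 403, 0]) cube([48, 48, 404]);
translate([331, 654, 0]) cube([48, 48, 404]);
translate([1635, 403, 0]) cube([48, 48, 404]);
translate([1635, 654, 0]) cube([48, 48, 404]);


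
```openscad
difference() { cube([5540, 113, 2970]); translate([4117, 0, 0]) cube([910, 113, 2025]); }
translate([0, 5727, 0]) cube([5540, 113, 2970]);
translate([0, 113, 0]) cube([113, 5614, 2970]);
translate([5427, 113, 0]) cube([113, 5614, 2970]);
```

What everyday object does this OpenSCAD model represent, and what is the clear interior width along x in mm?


A single room. The interior width is 5314 mm.

Four walls enclosing a rectangle with a door in the front wall — a room. Outside width 5540 minus two 113 mm walls gives 5314 mm.


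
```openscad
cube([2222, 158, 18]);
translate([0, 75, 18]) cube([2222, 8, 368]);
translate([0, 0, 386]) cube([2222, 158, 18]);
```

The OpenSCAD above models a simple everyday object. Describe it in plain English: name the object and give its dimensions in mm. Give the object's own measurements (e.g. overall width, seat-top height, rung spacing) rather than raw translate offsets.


An I-beam lying along x, 2222 mm long. Overall section height 404 mm. Two flanges 158 mm wide (y) and 18 mm thick, one on the floor and one at the top; a web 8 mm thick runs between them, centred on the flange width.


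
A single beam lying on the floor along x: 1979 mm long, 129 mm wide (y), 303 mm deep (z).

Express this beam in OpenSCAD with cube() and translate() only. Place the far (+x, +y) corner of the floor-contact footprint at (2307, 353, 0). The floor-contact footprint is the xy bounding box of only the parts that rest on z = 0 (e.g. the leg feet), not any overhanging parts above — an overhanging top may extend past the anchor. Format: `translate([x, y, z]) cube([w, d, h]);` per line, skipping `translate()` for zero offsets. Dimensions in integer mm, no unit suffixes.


translate([328, 224, 0]) cube([1979, 129, 303]);


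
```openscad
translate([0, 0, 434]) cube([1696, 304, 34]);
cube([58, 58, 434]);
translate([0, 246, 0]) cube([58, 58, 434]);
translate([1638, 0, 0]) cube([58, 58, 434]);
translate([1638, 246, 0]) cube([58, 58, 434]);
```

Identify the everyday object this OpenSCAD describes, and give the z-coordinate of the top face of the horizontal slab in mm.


A bench. The seat-top height is 468 mm.

A long slab on four corner posts — a bench. The slab sits at z = 434 with thickness 34, so the top is 434 + 34 = 468 mm.
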